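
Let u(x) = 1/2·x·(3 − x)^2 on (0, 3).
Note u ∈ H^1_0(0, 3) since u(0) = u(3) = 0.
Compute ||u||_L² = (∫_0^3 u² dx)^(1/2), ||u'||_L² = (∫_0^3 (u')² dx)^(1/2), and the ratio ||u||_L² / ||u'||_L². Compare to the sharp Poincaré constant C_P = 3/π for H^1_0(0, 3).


||u||_L² / ||u'||_L² = 3*sqrt(14)/14 < C_P = 3/π.

u(x) = 1/2·x·(3 − x)^2, so u'(x) = 3*(x - 3)*(x - 1)/2.
u(x) = 1/2·x·(3 − x)^2 vanishes at x = 0 and x = 3, so u ∈ H^1_0(0, 3). Differentiate via the product rule and integrate the resulting polynomials term by term.
  ∫_0^3 u² dx = ∫_0^3 (x^6/4 - 3*x^5 + 27*x^4/2 - 27*x^3 + 81*x^2/4) dx. Term by term:
    ∫_0^3 x^6/4 dx = 2187/28;  ∫_0^3 -3*x^5 dx = -729/2;  ∫_0^3 27*x^4/2 dx = 6561/10;
    ∫_0^3 -27*x^3 dx = -2187/4;  ∫_0^3 81*x^2/4 dx = 729/4.
  Sum: 2187/28 − 729/2 + 6561/10 − 2187/4 + 729/4 = 729/140.
  ∫_0^3 (u')² dx = ∫_0^3 (9*x^4/4 - 18*x^3 + 99*x^2/2 - 54*x + 81/4) dx. Term by term:
    ∫_0^3 9*x^4/4 dx = 2187/20;  ∫_0^3 -18*x^3 dx = -729/2;  ∫_0^3 99*x^2/2 dx = 891/2;
    ∫_0^3 -54*x dx = -243;  ∫_0^3 81/4 dx = 243/4.
  Sum: 2187/20 − 729/2 + 891/2 − 243 + 243/4 = 81/10.
∫_0^3 u² dx = 729/140, so ||u||_L² = 27*sqrt(35)/70.
∫_0^3 (u')² dx = 81/10, so ||u'||_L² = 9*sqrt(10)/10.
Ratio ||u||_L² / ||u'||_L² = 3*sqrt(14)/14.
Sharp Poincaré constant on H^1_0(0, 3) is C_P = L/π = 3/π, achieved by sin(π/3·x).
A polynomial bump cannot attain the sharp Poincaré constant (only the first sine eigenfunction does), so the ratio is strictly less than C_P, consistent with ||u||_L² ≤ C_P ||u'||_L².


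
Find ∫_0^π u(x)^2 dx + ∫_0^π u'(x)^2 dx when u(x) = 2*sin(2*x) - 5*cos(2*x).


||u||_{H^1(0,π)}^2 = 145*π/2

u'(x) = 10*sin(2*x) + 4*cos(2*x).
Expand u² and (u')² and integrate term by term on (0, π), using: for integers n ≥ 1, ∫_0^π sin²(nx) dx = ∫_0^π cos²(nx) dx = π/2; for n ≠ n', ∫_0^π sin(nx)sin(n'x) dx = ∫_0^π cos(nx)cos(n'x) dx = 0; and by product-to-sum, ∫_0^π sin(nx)cos(n'x) dx = ½∫_0^π [sin((n+n')x) + sin((n−n')x)] dx, which is 0 when n+n' is even and 2n/(n²−n'²) when n+n' is odd (it need not vanish on (0, π)).
  u² squared terms: (-5)²·∫cos(2x)² dx = 25·π/2 = 25*π/2;  (2)²·∫sin(2x)² dx = 4·π/2 = 2*π.
  u² cross terms: 2·(-5)·(2)·∫cos(2x)·sin(2x) dx = -20·(0) = 0.
  So ∫_0^π u² dx = 25*π/2 + 2*π + 0 = 29*π/2.
  (u')² squared terms: (4)²·∫cos(2x)² dx = 16·π/2 = 8*π;  (10)²·∫sin(2x)² dx = 100·π/2 = 50*π.
  (u')² cross terms: 2·(4)·(10)·∫cos(2x)·sin(2x) dx = 80·(0) = 0.
  So ∫_0^π (u')² dx = 8*π + 50*π + 0 = 58*π.
||u||_{H^1}^2 = (29*π/2) + (58*π) = 145*π/2.


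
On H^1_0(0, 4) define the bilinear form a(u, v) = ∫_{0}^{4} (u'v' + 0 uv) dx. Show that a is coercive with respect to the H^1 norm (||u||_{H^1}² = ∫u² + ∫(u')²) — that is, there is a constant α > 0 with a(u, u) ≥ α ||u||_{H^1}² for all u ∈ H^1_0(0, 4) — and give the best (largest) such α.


α = π^2/(π^2 + 16)

Coercivity of a(·,·) on H^1_0(0, 4) means a(u, u) ≥ α ||u||_{H^1}² for every u ∈ H^1_0.
The interval has length L = 4, and Poincaré/coercivity depend only on L. Here a(u, u) = ∫(u')² + (0)·∫u².
Here c = 0, so a(u,u) = ∫(u')² alone. The condition a(u,u) ≥ α||u||_{H^1}² reads (1−α)∫(u')² ≥ (α−c)∫u². Any admissible α is ≤ 1 (rapidly oscillating u have ∫u²/∫(u')² → 0), and α = 1 would force 0 ≥ (1−c)∫u², impossible since c < 1; so 1−α > 0. By the sharp Poincaré inequality on H^1_0 of an interval of length L, ∫(u')² ≥ (π/L)²∫u² with equality for the first sine mode sin(π(x−x₀)/L) (x₀ the left endpoint), so the inequality holds for all u iff (1−α)(π/L)² ≥ α − c, i.e. α ≤ ((π/L)² + c)/((π/L)² + 1) = (1 + c(L/π)²)/(1 + (L/π)²). (Direct route, valid since c ≤ 0: Poincaré gives c∫u² ≥ c(L/π)²∫(u')², so a(u,u) ≥ (1 + c(L/π)²)∫(u')², while ||u||_{H^1}² ≤ (1 + (L/π)²)∫(u')²; dividing yields the same α.) With (π/L)² = π^2/16 and c = 0, the largest admissible constant is α = ((π/L)² + c)/((π/L)² + 1).
Simplifying, α = π^2/(π^2 + 16).


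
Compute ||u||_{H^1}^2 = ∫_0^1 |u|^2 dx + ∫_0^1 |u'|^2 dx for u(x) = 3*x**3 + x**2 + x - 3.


||u||_{H^1}^2 = 4153/105

The H^1 norm (squared) on an interval (0, L) is
  ||u||_{H^1}^2 = ∫_0^L u(x)^2 dx + ∫_0^L u'(x)^2 dx.
Compute u'(x) = 9*x**2 + 2*x + 1.
Then u(x)^2 = 9*x**6 + 6*x**5 + 7*x**4 - 16*x**3 - 5*x**2 - 6*x + 9 and u'(x)^2 = 81*x**4 + 36*x**3 + 22*x**2 + 4*x + 1.
Integrate each monomial from 0 to 1 using ∫_0^1 c·x^n dx = c·1^(n+1)/(n+1):
  ∫_0^1 u(x)^2 dx = ∫_0^1 (9*x^6 + 6*x^5 + 7*x^4 - 16*x^3 - 5*x^2 - 6*x + 9) dx. Term by term:
    ∫_0^1 9*x^6 dx = 9/7;  ∫_0^1 6*x^5 dx = 1;  ∫_0^1 7*x^4 dx = 7/5;
    ∫_0^1 -16*x^3 dx = -4;  ∫_0^1 -5*x^2 dx = -5/3;  ∫_0^1 -6*x dx = -3;
    ∫_0^1 9 dx = 9.
  Sum: 9/7 + 1 + 7/5 − 4 − 5/3 − 3 + 9 = 422/105.
  ∫_0^1 u'(x)^2 dx = ∫_0^1 (81*x^4 + 36*x^3 + 22*x^2 + 4*x + 1) dx. Term by term:
    ∫_0^1 81*x^4 dx = 81/5;  ∫_0^1 36*x^3 dx = 9;  ∫_0^1 22*x^2 dx = 22/3;
    ∫_0^1 4*x dx = 2;  ∫_0^1 1 dx = 1.
  Sum: 81/5 + 9 + 22/3 + 2 + 1 = 533/15.
Adding: ||u||_{H^1}^2 = 422/105 + 533/15 = 4153/105.


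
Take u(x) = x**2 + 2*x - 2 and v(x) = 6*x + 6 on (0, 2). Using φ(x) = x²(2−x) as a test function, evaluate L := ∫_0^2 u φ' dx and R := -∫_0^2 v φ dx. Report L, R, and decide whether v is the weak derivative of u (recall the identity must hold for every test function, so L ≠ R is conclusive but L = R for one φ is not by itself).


LHS = -88/15, RHS = -88/5. No, v is not the weak derivative of u.

u(x) = x**2 + 2*x - 2, classical derivative u'(x) = 2*x + 2.
φ(x) = x²(2−x), so φ'(x) = x*(4 - 3*x).
Note φ(0) = φ(2) = 0, so the boundary term u·φ vanishes.
LHS = ∫_0^2 u(x) φ'(x) dx = ∫_0^2 (-3*x^4 - 2*x^3 + 14*x^2 - 8*x) dx. Term by term:
  ∫_0^2 -3*x^4 dx = -96/5;  ∫_0^2 -2*x^3 dx = -8;  ∫_0^2 14*x^2 dx = 112/3;
  ∫_0^2 -8*x dx = -16.
Sum: -96/5 − 8 + 112/3 − 16 = -88/15.
So LHS = -88/15.
∫_0^2 v(x) φ(x) dx = ∫_0^2 (-6*x^4 + 6*x^3 + 12*x^2) dx. Term by term:
  ∫_0^2 -6*x^4 dx = -192/5;  ∫_0^2 6*x^3 dx = 24;  ∫_0^2 12*x^2 dx = 32.
Sum: -192/5 + 24 + 32 = 88/5.
So RHS = -∫_0^2 v(x) φ(x) dx = -88/5.
LHS − RHS = 176/15 ≠ 0, so the identity fails.
(For a valid weak derivative the identity must hold for EVERY test function, in particular this one. The failure shows v is NOT the weak derivative of u.)
Correct weak derivative would be u'(x) = 2*x + 2.


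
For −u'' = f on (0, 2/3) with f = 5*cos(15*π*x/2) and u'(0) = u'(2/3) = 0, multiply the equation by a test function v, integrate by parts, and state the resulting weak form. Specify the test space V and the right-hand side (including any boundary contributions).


V = H^1(0, 2/3) (no boundary constraint on v; u is determined up to an additive constant); weak form: ∫_0^2/3 u'v' dx = ∫_0^2/3 (5*cos(15*π*x/2)) v dx for all v ∈ V.

Multiply both sides by a test function v and integrate from 0 to 2/3:
  ∫_0^2/3 −u''(x) v(x) dx = ∫_0^2/3 f(x) v(x) dx.
Integrate the LHS by parts once:
  ∫_0^2/3 −u'' v dx = −[u'(x) v(x)]_0^2/3 + ∫_0^2/3 u'(x) v'(x) dx.
Thus ∫_0^2/3 u'(x) v'(x) dx = ∫_0^2/3 f(x) v(x) dx + [u'(x) v(x)]_0^2/3.
Choose V so that boundary terms are either known or forced to vanish.
u has homogeneous Neumann: u'(0) = u'(2/3) = 0. So [u' v]_0^2/3 = 0·v(2/3) − 0·v(0) = 0 for any v; take V = H^1(0, 2/3).
Weak formulation: find u (satisfying any essential BC) such that ∫_0^2/3 u'(x) v'(x) dx = ∫_0^2/3 f v dx for all v ∈ V (homogeneous Neumann, so boundary terms vanish).
Substituting f(x) = 5*cos(15*π*x/2), the right-hand side is ∫_0^2/3 (5*cos(15*π*x/2)) v dx.
Compatibility check (pure Neumann): taking v ≡ 1 ∈ V gives 0 = ∫_0^2/3 f dx + (0) − (0), i.e. ∫_0^2/3 f dx must equal u'(0) − u'(2/3) = 0. Indeed ∫_0^2/3 (5*cos(15*π*x/2)) dx = 0, so the data are compatible. The solution is then unique only up to an additive constant (fix it e.g. by requiring ∫_0^2/3 u dx = 0).


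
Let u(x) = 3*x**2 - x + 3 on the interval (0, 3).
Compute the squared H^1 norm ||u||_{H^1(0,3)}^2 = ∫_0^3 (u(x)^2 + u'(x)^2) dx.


||u||_{H^1}^2 = 7599/10

The H^1 norm (squared) on an interval (0, L) is
  ||u||_{H^1}^2 = ∫_0^L u(x)^2 dx + ∫_0^L u'(x)^2 dx.
Compute u'(x) = 6*x - 1.
Then u(x)^2 = 9*x**4 - 6*x**3 + 19*x**2 - 6*x + 9 and u'(x)^2 = 36*x**2 - 12*x + 1.
Integrate each monomial from 0 to 3 using ∫_0^3 c·x^n dx = c·3^(n+1)/(n+1):
  ∫_0^3 u(x)^2 dx = ∫_0^3 (9*x^4 - 6*x^3 + 19*x^2 - 6*x + 9) dx. Term by term:
    ∫_0^3 9*x^4 dx = 2187/5;  ∫_0^3 -6*x^3 dx = -243/2;  ∫_0^3 19*x^2 dx = 171;
    ∫_0^3 -6*x dx = -27;  ∫_0^3 9 dx = 27.
  Sum: 2187/5 − 243/2 + 171 − 27 + 27 = 4869/10.
  ∫_0^3 u'(x)^2 dx = ∫_0^3 (36*x^2 - 12*x + 1) dx. Term by term:
    ∫_0^3 36*x^2 dx = 324;  ∫_0^3 -12*x dx = -54;  ∫_0^3 1 dx = 3.
  Sum: 324 − 54 + 3 = 273.
Adding: ||u||_{H^1}^2 = 4869/10 + 273 = 7599/10.


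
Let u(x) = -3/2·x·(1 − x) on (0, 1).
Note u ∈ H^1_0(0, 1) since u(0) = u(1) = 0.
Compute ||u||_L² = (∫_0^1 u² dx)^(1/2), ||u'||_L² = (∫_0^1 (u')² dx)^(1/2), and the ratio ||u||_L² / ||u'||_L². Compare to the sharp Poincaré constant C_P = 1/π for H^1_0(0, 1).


||u||_L² / ||u'||_L² = sqrt(10)/10 < C_P = 1/π.

u(x) = -3/2·x·(1 − x), so u'(x) = 3*x - 3/2.
u(x) = -3/2·x·(1 − x) vanishes at x = 0 and x = 1, so u ∈ H^1_0(0, 1). Differentiate via the product rule and integrate the resulting polynomials term by term.
  ∫_0^1 u² dx = ∫_0^1 (9*x^4/4 - 9*x^3/2 + 9*x^2/4) dx. Term by term:
    ∫_0^1 9*x^4/4 dx = 9/20;  ∫_0^1 -9*x^3/2 dx = -9/8;  ∫_0^1 9*x^2/4 dx = 3/4.
  Sum: 9/20 − 9/8 + 3/4 = 3/40.
  ∫_0^1 (u')² dx = ∫_0^1 (9*x^2 - 9*x + 9/4) dx. Term by term:
    ∫_0^1 9*x^2 dx = 3;  ∫_0^1 -9*x dx = -9/2;  ∫_0^1 9/4 dx = 9/4.
  Sum: 3 − 9/2 + 9/4 = 3/4.
∫_0^1 u² dx = 3/40, so ||u||_L² = sqrt(30)/20.
∫_0^1 (u')² dx = 3/4, so ||u'||_L² = sqrt(3)/2.
Ratio ||u||_L² / ||u'||_L² = sqrt(10)/10.
Sharp Poincaré constant on H^1_0(0, 1) is C_P = L/π = 1/π, achieved by sin(π·x).
A polynomial bump cannot attain the sharp Poincaré constant (only the first sine eigenfunction does), so the ratio is strictly less than C_P, consistent with ||u||_L² ≤ C_P ||u'||_L².


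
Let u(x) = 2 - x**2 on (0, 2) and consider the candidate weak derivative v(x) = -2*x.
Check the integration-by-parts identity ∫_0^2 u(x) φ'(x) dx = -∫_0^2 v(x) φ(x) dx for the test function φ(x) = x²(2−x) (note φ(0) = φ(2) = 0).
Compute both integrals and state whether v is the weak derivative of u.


LHS = 16/5, RHS = 16/5. Yes, v = u' weakly.

u(x) = 2 - x**2, classical derivative u'(x) = -2*x.
φ(x) = x²(2−x), so φ'(x) = x*(4 - 3*x).
Note φ(0) = φ(2) = 0, so the boundary term u·φ vanishes.
LHS = ∫_0^2 u(x) φ'(x) dx = ∫_0^2 (3*x^4 - 4*x^3 - 6*x^2 + 8*x) dx. Term by term:
  ∫_0^2 3*x^4 dx = 96/5;  ∫_0^2 -4*x^3 dx = -16;  ∫_0^2 -6*x^2 dx = -16;
  ∫_0^2 8*x dx = 16.
Sum: 96/5 − 16 − 16 + 16 = 16/5.
So LHS = 16/5.
∫_0^2 v(x) φ(x) dx = ∫_0^2 (2*x^4 - 4*x^3) dx. Term by term:
  ∫_0^2 2*x^4 dx = 64/5;  ∫_0^2 -4*x^3 dx = -16.
Sum: 64/5 − 16 = -16/5.
So RHS = -∫_0^2 v(x) φ(x) dx = 16/5.
LHS = RHS, so the identity holds for this test φ.
Moreover u is smooth here and v(x) = u'(x) = -2*x pointwise, so the identity holds for every test function. Hence v is the weak derivative of u.


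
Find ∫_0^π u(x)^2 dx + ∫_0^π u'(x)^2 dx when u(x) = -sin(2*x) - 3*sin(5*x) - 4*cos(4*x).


||u||_{H^1(0,π)}^2 = 1360/3 + 511*π/2

u'(x) = 16*sin(4*x) - 2*cos(2*x) - 15*cos(5*x).
Expand u² and (u')² and integrate term by term on (0, π), using: for integers n ≥ 1, ∫_0^π sin²(nx) dx = ∫_0^π cos²(nx) dx = π/2; for n ≠ n', ∫_0^π sin(nx)sin(n'x) dx = ∫_0^π cos(nx)cos(n'x) dx = 0; and by product-to-sum, ∫_0^π sin(nx)cos(n'x) dx = ½∫_0^π [sin((n+n')x) + sin((n−n')x)] dx, which is 0 when n+n' is even and 2n/(n²−n'²) when n+n' is odd (it need not vanish on (0, π)).
  u² squared terms: (-1)²·∫sin(2x)² dx = 1·π/2 = π/2;  (-4)²·∫cos(4x)² dx = 16·π/2 = 8*π;  (-3)²·∫sin(5x)² dx = 9·π/2 = 9*π/2.
  u² cross terms: 2·(-1)·(-4)·∫sin(2x)·cos(4x) dx = 8·(0) = 0;  2·(-1)·(-3)·∫sin(2x)·sin(5x) dx = 6·(0) = 0;  2·(-4)·(-3)·∫cos(4x)·sin(5x) dx = 24·(10/9) = 80/3.
  So ∫_0^π u² dx = π/2 + 8*π + 9*π/2 + 0 + 0 + 80/3 = 80/3 + 13*π.
  (u')² squared terms: (-15)²·∫cos(5x)² dx = 225·π/2 = 225*π/2;  (-2)²·∫cos(2x)² dx = 4·π/2 = 2*π;  (16)²·∫sin(4x)² dx = 256·π/2 = 128*π.
  (u')² cross terms: 2·(-15)·(-2)·∫cos(5x)·cos(2x) dx = 60·(0) = 0;  2·(-15)·(16)·∫cos(5x)·sin(4x) dx = -480·(-8/9) = 1280/3;  2·(-2)·(16)·∫cos(2x)·sin(4x) dx = -64·(0) = 0.
  So ∫_0^π (u')² dx = 225*π/2 + 2*π + 128*π + 0 + 1280/3 + 0 = 1280/3 + 485*π/2.
||u||_{H^1}^2 = (80/3 + 13*π) + (1280/3 + 485*π/2) = 1360/3 + 511*π/2.


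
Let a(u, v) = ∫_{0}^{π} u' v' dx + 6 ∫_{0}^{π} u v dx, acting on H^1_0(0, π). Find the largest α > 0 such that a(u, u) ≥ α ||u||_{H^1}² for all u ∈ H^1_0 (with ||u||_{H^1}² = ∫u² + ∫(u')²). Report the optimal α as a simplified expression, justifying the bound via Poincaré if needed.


α = 1

Coercivity of a(·,·) on H^1_0(0, π) means a(u, u) ≥ α ||u||_{H^1}² for every u ∈ H^1_0.
The interval has length L = π, and Poincaré/coercivity depend only on L. Here a(u, u) = ∫(u')² + (6)·∫u².
Here c = 6 ≥ 1, so a(u,u) = ∫(u')² + c∫u² ≥ ∫(u')² + ∫u² = ||u||_{H^1}², i.e. α = 1 works. No larger α is possible: a(u,u) ≥ α||u||_{H^1}² means (1−α)∫(u')² ≥ (α−c)∫u², and for the modes u_n = sin(nπ(x−x₀)/L) (x₀ the left endpoint) one has ∫u_n²/∫(u_n')² = (L/(nπ))² → 0, so a(u_n,u_n)/||u_n||_{H^1}² → 1. Hence the optimal constant is α = 1.
Therefore α = 1.


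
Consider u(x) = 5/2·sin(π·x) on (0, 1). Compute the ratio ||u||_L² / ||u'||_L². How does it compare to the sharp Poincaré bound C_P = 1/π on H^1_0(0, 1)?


||u||_L² / ||u'||_L² = 1/π = C_P.

u(x) = 5/2·sin(π·x), so u'(x) = 5*π*cos(π*x)/2.
Writing u(x) = A·sin(kπx/L) with A = 5/2 and k = 1, use ∫_0^L sin²(kπx/L) dx = L/2 and ∫_0^L cos²(kπx/L) dx = L/2.
u² = 25/4·sin²(π·x) and (u')² = 25*π^2/4·cos²(π·x), and each of sin², cos² integrates to L/2 = 1/2 over (0, 1).
∫_0^1 u² dx = 25/8, so ||u||_L² = 5*sqrt(2)/4.
∫_0^1 (u')² dx = 25*π^2/8, so ||u'||_L² = 5*sqrt(2)*π/4.
Ratio ||u||_L² / ||u'||_L² = 1/π.
Sharp Poincaré constant on H^1_0(0, 1) is C_P = L/π = 1/π, achieved by sin(π·x).
This is the k = 1 eigenfunction (up to amplitude), so the ratio equals the sharp Poincaré constant exactly.


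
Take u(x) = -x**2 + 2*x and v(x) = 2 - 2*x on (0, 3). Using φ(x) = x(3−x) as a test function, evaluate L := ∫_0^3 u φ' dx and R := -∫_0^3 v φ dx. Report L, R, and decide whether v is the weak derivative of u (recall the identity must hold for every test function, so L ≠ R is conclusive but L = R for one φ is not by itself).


LHS = 9/2, RHS = 9/2. Yes, v = u' weakly.

u(x) = -x**2 + 2*x, classical derivative u'(x) = 2 - 2*x.
φ(x) = x(3−x), so φ'(x) = 3 - 2*x.
Note φ(0) = φ(3) = 0, so the boundary term u·φ vanishes.
LHS = ∫_0^3 u(x) φ'(x) dx = ∫_0^3 (2*x^3 - 7*x^2 + 6*x) dx. Term by term:
  ∫_0^3 2*x^3 dx = 81/2;  ∫_0^3 -7*x^2 dx = -63;  ∫_0^3 6*x dx = 27.
Sum: 81/2 − 63 + 27 = 9/2.
So LHS = 9/2.
∫_0^3 v(x) φ(x) dx = ∫_0^3 (2*x^3 - 8*x^2 + 6*x) dx. Term by term:
  ∫_0^3 2*x^3 dx = 81/2;  ∫_0^3 -8*x^2 dx = -72;  ∫_0^3 6*x dx = 27.
Sum: 81/2 − 72 + 27 = -9/2.
So RHS = -∫_0^3 v(x) φ(x) dx = 9/2.
LHS = RHS, so the identity holds for this test φ.
Moreover u is smooth here and v(x) = u'(x) = 2 - 2*x pointwise, so the identity holds for every test function. Hence v is the weak derivative of u.


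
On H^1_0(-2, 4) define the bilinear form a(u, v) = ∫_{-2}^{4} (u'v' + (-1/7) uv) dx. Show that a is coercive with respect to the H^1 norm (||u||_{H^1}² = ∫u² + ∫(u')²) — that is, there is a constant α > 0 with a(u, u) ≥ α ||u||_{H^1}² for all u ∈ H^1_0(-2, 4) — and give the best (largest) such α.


α = (-36/7 + π^2)/(π^2 + 36)

Coercivity of a(·,·) on H^1_0(-2, 4) means a(u, u) ≥ α ||u||_{H^1}² for every u ∈ H^1_0.
The interval has length L = 6, and Poincaré/coercivity depend only on L. Here a(u, u) = ∫(u')² + (-1/7)·∫u².
Here c = -1/7 < 0 with |c| < (π/L)² = π^2/36, so coercivity still holds. The condition a(u,u) ≥ α||u||_{H^1}² reads (1−α)∫(u')² ≥ (α−c)∫u². Any admissible α is ≤ 1 (rapidly oscillating u have ∫u²/∫(u')² → 0), and α = 1 would force 0 ≥ (1−c)∫u², impossible since c < 1; so 1−α > 0. By the sharp Poincaré inequality on H^1_0 of an interval of length L, ∫(u')² ≥ (π/L)²∫u² with equality for the first sine mode sin(π(x−x₀)/L) (x₀ the left endpoint), so the inequality holds for all u iff (1−α)(π/L)² ≥ α − c, i.e. α ≤ ((π/L)² + c)/((π/L)² + 1) = (1 + c(L/π)²)/(1 + (L/π)²). (Direct route, valid since c ≤ 0: Poincaré gives c∫u² ≥ c(L/π)²∫(u')², so a(u,u) ≥ (1 + c(L/π)²)∫(u')², while ||u||_{H^1}² ≤ (1 + (L/π)²)∫(u')²; dividing yields the same α.) With (π/L)² = π^2/36 and c = -1/7, the largest admissible constant is α = ((π/L)² + c)/((π/L)² + 1).
Simplifying, α = (-36/7 + π^2)/(π^2 + 36).


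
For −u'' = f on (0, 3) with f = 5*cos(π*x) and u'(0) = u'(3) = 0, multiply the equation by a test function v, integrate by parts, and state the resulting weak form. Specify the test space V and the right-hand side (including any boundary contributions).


V = H^1(0, 3) (no boundary constraint on v; u is determined up to an additive constant); weak form: ∫_0^3 u'v' dx = ∫_0^3 (5*cos(π*x)) v dx for all v ∈ V.

Multiply both sides by a test function v and integrate from 0 to 3:
  ∫_0^3 −u''(x) v(x) dx = ∫_0^3 f(x) v(x) dx.
Integrate the LHS by parts once:
  ∫_0^3 −u'' v dx = −[u'(x) v(x)]_0^3 + ∫_0^3 u'(x) v'(x) dx.
Thus ∫_0^3 u'(x) v'(x) dx = ∫_0^3 f(x) v(x) dx + [u'(x) v(x)]_0^3.
Choose V so that boundary terms are either known or forced to vanish.
u has homogeneous Neumann: u'(0) = u'(3) = 0. So [u' v]_0^3 = 0·v(3) − 0·v(0) = 0 for any v; take V = H^1(0, 3).
Weak formulation: find u (satisfying any essential BC) such that ∫_0^3 u'(x) v'(x) dx = ∫_0^3 f v dx for all v ∈ V (homogeneous Neumann, so boundary terms vanish).
Substituting f(x) = 5*cos(π*x), the right-hand side is ∫_0^3 (5*cos(π*x)) v dx.
Compatibility check (pure Neumann): taking v ≡ 1 ∈ V gives 0 = ∫_0^3 f dx + (0) − (0), i.e. ∫_0^3 f dx must equal u'(0) − u'(3) = 0. Indeed ∫_0^3 (5*cos(π*x)) dx = 0, so the data are compatible. The solution is then unique only up to an additive constant (fix it e.g. by requiring ∫_0^3 u dx = 0).


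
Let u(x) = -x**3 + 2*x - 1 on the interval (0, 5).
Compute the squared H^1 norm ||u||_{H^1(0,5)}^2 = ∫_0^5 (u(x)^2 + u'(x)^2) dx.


||u||_{H^1}^2 = 598075/42

The H^1 norm (squared) on an interval (0, L) is
  ||u||_{H^1}^2 = ∫_0^L u(x)^2 dx + ∫_0^L u'(x)^2 dx.
Compute u'(x) = 2 - 3*x**2.
Then u(x)^2 = x**6 - 4*x**4 + 2*x**3 + 4*x**2 - 4*x + 1 and u'(x)^2 = 9*x**4 - 12*x**2 + 4.
Integrate each monomial from 0 to 5 using ∫_0^5 c·x^n dx = c·5^(n+1)/(n+1):
  ∫_0^5 u(x)^2 dx = ∫_0^5 (x^6 - 4*x^4 + 2*x^3 + 4*x^2 - 4*x + 1) dx. Term by term:
    ∫_0^5 x^6 dx = 78125/7;  ∫_0^5 -4*x^4 dx = -2500;  ∫_0^5 2*x^3 dx = 625/2;
    ∫_0^5 4*x^2 dx = 500/3;  ∫_0^5 -4*x dx = -50;  ∫_0^5 1 dx = 5.
  Sum: 78125/7 − 2500 + 625/2 + 500/3 − 50 + 5 = 381985/42.
  ∫_0^5 u'(x)^2 dx = ∫_0^5 (9*x^4 - 12*x^2 + 4) dx. Term by term:
    ∫_0^5 9*x^4 dx = 5625;  ∫_0^5 -12*x^2 dx = -500;  ∫_0^5 4 dx = 20.
  Sum: 5625 − 500 + 20 = 5145.
Adding: ||u||_{H^1}^2 = 381985/42 + 5145 = 598075/42.


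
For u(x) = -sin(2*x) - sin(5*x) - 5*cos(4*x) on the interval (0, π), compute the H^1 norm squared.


||u||_{H^1(0,π)}^2 = 1700/9 + 228*π

u'(x) = 20*sin(4*x) - 2*cos(2*x) - 5*cos(5*x).
Expand u² and (u')² and integrate term by term on (0, π), using: for integers n ≥ 1, ∫_0^π sin²(nx) dx = ∫_0^π cos²(nx) dx = π/2; for n ≠ n', ∫_0^π sin(nx)sin(n'x) dx = ∫_0^π cos(nx)cos(n'x) dx = 0; and by product-to-sum, ∫_0^π sin(nx)cos(n'x) dx = ½∫_0^π [sin((n+n')x) + sin((n−n')x)] dx, which is 0 when n+n' is even and 2n/(n²−n'²) when n+n' is odd (it need not vanish on (0, π)).
  u² squared terms: (-1)²·∫sin(2x)² dx = 1·π/2 = π/2;  (-1)²·∫sin(5x)² dx = 1·π/2 = π/2;  (-5)²·∫cos(4x)² dx = 25·π/2 = 25*π/2.
  u² cross terms: 2·(-1)·(-1)·∫sin(2x)·sin(5x) dx = 2·(0) = 0;  2·(-1)·(-5)·∫sin(2x)·cos(4x) dx = 10·(0) = 0;  2·(-1)·(-5)·∫sin(5x)·cos(4x) dx = 10·(10/9) = 100/9.
  So ∫_0^π u² dx = π/2 + π/2 + 25*π/2 + 0 + 0 + 100/9 = 100/9 + 27*π/2.
  (u')² squared terms: (-5)²·∫cos(5x)² dx = 25·π/2 = 25*π/2;  (-2)²·∫cos(2x)² dx = 4·π/2 = 2*π;  (20)²·∫sin(4x)² dx = 400·π/2 = 200*π.
  (u')² cross terms: 2·(-5)·(-2)·∫cos(5x)·cos(2x) dx = 20·(0) = 0;  2·(-5)·(20)·∫cos(5x)·sin(4x) dx = -200·(-8/9) = 1600/9;  2·(-2)·(20)·∫cos(2x)·sin(4x) dx = -80·(0) = 0.
  So ∫_0^π (u')² dx = 25*π/2 + 2*π + 200*π + 0 + 1600/9 + 0 = 1600/9 + 429*π/2.
||u||_{H^1}^2 = (100/9 + 27*π/2) + (1600/9 + 429*π/2) = 1700/9 + 228*π.


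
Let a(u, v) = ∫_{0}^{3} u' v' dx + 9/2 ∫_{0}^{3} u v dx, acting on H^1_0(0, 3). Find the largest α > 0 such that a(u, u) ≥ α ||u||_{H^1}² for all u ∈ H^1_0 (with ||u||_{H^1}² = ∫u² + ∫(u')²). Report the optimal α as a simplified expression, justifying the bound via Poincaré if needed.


α = 1

Coercivity of a(·,·) on H^1_0(0, 3) means a(u, u) ≥ α ||u||_{H^1}² for every u ∈ H^1_0.
The interval has length L = 3, and Poincaré/coercivity depend only on L. Here a(u, u) = ∫(u')² + (9/2)·∫u².
Here c = 9/2 ≥ 1, so a(u,u) = ∫(u')² + c∫u² ≥ ∫(u')² + ∫u² = ||u||_{H^1}², i.e. α = 1 works. No larger α is possible: a(u,u) ≥ α||u||_{H^1}² means (1−α)∫(u')² ≥ (α−c)∫u², and for the modes u_n = sin(nπ(x−x₀)/L) (x₀ the left endpoint) one has ∫u_n²/∫(u_n')² = (L/(nπ))² → 0, so a(u_n,u_n)/||u_n||_{H^1}² → 1. Hence the optimal constant is α = 1.
Therefore α = 1.


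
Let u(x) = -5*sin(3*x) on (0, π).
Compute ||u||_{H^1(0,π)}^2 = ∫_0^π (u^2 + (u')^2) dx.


||u||_{H^1(0,π)}^2 = 125*π

u'(x) = -15*cos(3*x).
Expand u² and (u')² and integrate term by term on (0, π), using: for integers n ≥ 1, ∫_0^π sin²(nx) dx = ∫_0^π cos²(nx) dx = π/2; for n ≠ n', ∫_0^π sin(nx)sin(n'x) dx = ∫_0^π cos(nx)cos(n'x) dx = 0; and by product-to-sum, ∫_0^π sin(nx)cos(n'x) dx = ½∫_0^π [sin((n+n')x) + sin((n−n')x)] dx, which is 0 when n+n' is even and 2n/(n²−n'²) when n+n' is odd (it need not vanish on (0, π)).
  u² squared terms: (-5)²·∫sin(3x)² dx = 25·π/2 = 25*π/2.
  So ∫_0^π u² dx = 25*π/2.
  (u')² squared terms: (-15)²·∫cos(3x)² dx = 225·π/2 = 225*π/2.
  So ∫_0^π (u')² dx = 225*π/2.
||u||_{H^1}^2 = (25*π/2) + (225*π/2) = 125*π.


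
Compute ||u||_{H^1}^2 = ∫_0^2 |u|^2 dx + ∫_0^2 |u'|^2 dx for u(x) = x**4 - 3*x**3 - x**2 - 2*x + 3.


||u||_{H^1}^2 = 69214/315

The H^1 norm (squared) on an interval (0, L) is
  ||u||_{H^1}^2 = ∫_0^L u(x)^2 dx + ∫_0^L u'(x)^2 dx.
Compute u'(x) = 4*x**3 - 9*x**2 - 2*x - 2.
Then u(x)^2 = x**8 - 6*x**7 + 7*x**6 + 2*x**5 + 19*x**4 - 14*x**3 - 2*x**2 - 12*x + 9 and u'(x)^2 = 16*x**6 - 72*x**5 + 65*x**4 + 20*x**3 + 40*x**2 + 8*x + 4.
Integrate each monomial from 0 to 2 using ∫_0^2 c·x^n dx = c·2^(n+1)/(n+1):
  ∫_0^2 u(x)^2 dx = ∫_0^2 (x^8 - 6*x^7 + 7*x^6 + 2*x^5 + 19*x^4 - 14*x^3 - 2*x^2 - 12*x + 9) dx. Term by term:
    ∫_0^2 x^8 dx = 512/9;  ∫_0^2 -6*x^7 dx = -192;  ∫_0^2 7*x^6 dx = 128;
    ∫_0^2 2*x^5 dx = 64/3;  ∫_0^2 19*x^4 dx = 608/5;  ∫_0^2 -14*x^3 dx = -56;
    ∫_0^2 -2*x^2 dx = -16/3;  ∫_0^2 -12*x dx = -24;  ∫_0^2 9 dx = 18.
  Sum: 512/9 − 192 + 128 + 64/3 + 608/5 − 56 − 16/3 − 24 + 18 = 3082/45.
  ∫_0^2 u'(x)^2 dx = ∫_0^2 (16*x^6 - 72*x^5 + 65*x^4 + 20*x^3 + 40*x^2 + 8*x + 4) dx. Term by term:
    ∫_0^2 16*x^6 dx = 2048/7;  ∫_0^2 -72*x^5 dx = -768;  ∫_0^2 65*x^4 dx = 416;
    ∫_0^2 20*x^3 dx = 80;  ∫_0^2 40*x^2 dx = 320/3;  ∫_0^2 8*x dx = 16;
    ∫_0^2 4 dx = 8.
  Sum: 2048/7 − 768 + 416 + 80 + 320/3 + 16 + 8 = 3176/21.
Adding: ||u||_{H^1}^2 = 3082/45 + 3176/21 = 69214/315.


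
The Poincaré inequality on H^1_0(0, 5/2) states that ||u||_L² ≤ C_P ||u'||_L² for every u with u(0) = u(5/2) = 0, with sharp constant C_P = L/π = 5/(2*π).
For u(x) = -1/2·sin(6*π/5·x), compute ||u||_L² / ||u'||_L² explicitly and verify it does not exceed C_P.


||u||_L² / ||u'||_L² = 5/(6*π) < C_P = 5/(2*π).

u(x) = -1/2·sin(6*π/5·x), so u'(x) = -3*π*cos(6*π*x/5)/5.
Writing u(x) = A·sin(kπx/L) with A = -1/2 and k = 3, use ∫_0^L sin²(kπx/L) dx = L/2 and ∫_0^L cos²(kπx/L) dx = L/2.
u² = 1/4·sin²(6*π/5·x) and (u')² = 9*π^2/25·cos²(6*π/5·x), and each of sin², cos² integrates to L/2 = 5/4 over (0, 5/2).
∫_0^5/2 u² dx = 5/16, so ||u||_L² = sqrt(5)/4.
∫_0^5/2 (u')² dx = 9*π^2/20, so ||u'||_L² = 3*sqrt(5)*π/10.
Ratio ||u||_L² / ||u'||_L² = 5/(6*π).
Sharp Poincaré constant on H^1_0(0, 5/2) is C_P = L/π = 5/(2*π), achieved by sin(2*π/5·x).
This is the k = 3 harmonic; the ratio L/(kπ) is strictly less than C_P = L/π, consistent with the sharp inequality ||u||_L² ≤ C_P ||u'||_L².


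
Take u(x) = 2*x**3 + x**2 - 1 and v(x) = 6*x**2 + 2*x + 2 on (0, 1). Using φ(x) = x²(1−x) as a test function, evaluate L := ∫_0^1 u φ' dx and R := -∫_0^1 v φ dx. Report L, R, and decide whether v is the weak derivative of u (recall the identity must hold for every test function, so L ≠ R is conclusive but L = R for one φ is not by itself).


LHS = -3/10, RHS = -7/15. No, v is not the weak derivative of u.

u(x) = 2*x**3 + x**2 - 1, classical derivative u'(x) = 6*x**2 + 2*x.
φ(x) = x²(1−x), so φ'(x) = x*(2 - 3*x).
Note φ(0) = φ(1) = 0, so the boundary term u·φ vanishes.
LHS = ∫_0^1 u(x) φ'(x) dx = ∫_0^1 (-6*x^5 + x^4 + 2*x^3 + 3*x^2 - 2*x) dx. Term by term:
  ∫_0^1 -6*x^5 dx = -1;  ∫_0^1 x^4 dx = 1/5;  ∫_0^1 2*x^3 dx = 1/2;
  ∫_0^1 3*x^2 dx = 1;  ∫_0^1 -2*x dx = -1.
Sum: -1 + 1/5 + 1/2 + 1 − 1 = -3/10.
So LHS = -3/10.
∫_0^1 v(x) φ(x) dx = ∫_0^1 (-6*x^5 + 4*x^4 + 2*x^2) dx. Term by term:
  ∫_0^1 -6*x^5 dx = -1;  ∫_0^1 4*x^4 dx = 4/5;  ∫_0^1 2*x^2 dx = 2/3.
Sum: -1 + 4/5 + 2/3 = 7/15.
So RHS = -∫_0^1 v(x) φ(x) dx = -7/15.
LHS − RHS = 1/6 ≠ 0, so the identity fails.
(For a valid weak derivative the identity must hold for EVERY test function, in particular this one. The failure shows v is NOT the weak derivative of u.)
Correct weak derivative would be u'(x) = 6*x**2 + 2*x.


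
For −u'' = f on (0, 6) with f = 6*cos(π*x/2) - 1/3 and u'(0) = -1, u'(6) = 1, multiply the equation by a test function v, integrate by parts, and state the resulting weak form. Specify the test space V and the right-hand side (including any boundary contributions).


V = H^1(0, 6) (v unrestricted at boundary; u is determined up to an additive constant); weak form: ∫_0^6 u'v' dx = ∫_0^6 (6*cos(π*x/2) - 1/3) v dx + v(6) + v(0) for all v ∈ V.

Multiply both sides by a test function v and integrate from 0 to 6:
  ∫_0^6 −u''(x) v(x) dx = ∫_0^6 f(x) v(x) dx.
Integrate the LHS by parts once:
  ∫_0^6 −u'' v dx = −[u'(x) v(x)]_0^6 + ∫_0^6 u'(x) v'(x) dx.
Thus ∫_0^6 u'(x) v'(x) dx = ∫_0^6 f(x) v(x) dx + [u'(x) v(x)]_0^6.
Choose V so that boundary terms are either known or forced to vanish.
u has inhomogeneous Neumann u'(0) = -1, u'(6) = 1. [u' v]_0^6 = (1)·v(6) − (-1)·v(0) = v(6) + v(0). Take V = H^1(0, 6); boundary term becomes part of RHS.
Weak formulation: find u (satisfying any essential BC) such that ∫_0^6 u'(x) v'(x) dx = ∫_0^6 f v dx + v(6) + v(0) for all v ∈ V (Neumann data are natural BCs: they enter the RHS as boundary terms).
Substituting f(x) = 6*cos(π*x/2) - 1/3, the right-hand side is ∫_0^6 (6*cos(π*x/2) - 1/3) v dx + v(6) + v(0).
Compatibility check (pure Neumann): taking v ≡ 1 ∈ V gives 0 = ∫_0^6 f dx + (1) − (-1), i.e. ∫_0^6 f dx must equal u'(0) − u'(6) = -2. Indeed ∫_0^6 (6*cos(π*x/2) - 1/3) dx = -2, so the data are compatible. The solution is then unique only up to an additive constant (fix it e.g. by requiring ∫_0^6 u dx = 0).


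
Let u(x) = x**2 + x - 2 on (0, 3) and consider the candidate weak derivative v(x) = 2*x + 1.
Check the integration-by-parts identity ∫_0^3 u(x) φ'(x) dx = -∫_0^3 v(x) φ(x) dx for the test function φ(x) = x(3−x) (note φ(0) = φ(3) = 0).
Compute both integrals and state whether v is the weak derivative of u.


LHS = -18, RHS = -18. Yes, v = u' weakly.

u(x) = x**2 + x - 2, classical derivative u'(x) = 2*x + 1.
φ(x) = x(3−x), so φ'(x) = 3 - 2*x.
Note φ(0) = φ(3) = 0, so the boundary term u·φ vanishes.
LHS = ∫_0^3 u(x) φ'(x) dx = ∫_0^3 (-2*x^3 + x^2 + 7*x - 6) dx. Term by term:
  ∫_0^3 -2*x^3 dx = -81/2;  ∫_0^3 x^2 dx = 9;  ∫_0^3 7*x dx = 63/2;
  ∫_0^3 -6 dx = -18.
Sum: -81/2 + 9 + 63/2 − 18 = -18.
So LHS = -18.
∫_0^3 v(x) φ(x) dx = ∫_0^3 (-2*x^3 + 5*x^2 + 3*x) dx. Term by term:
  ∫_0^3 -2*x^3 dx = -81/2;  ∫_0^3 5*x^2 dx = 45;  ∫_0^3 3*x dx = 27/2.
Sum: -81/2 + 45 + 27/2 = 18.
So RHS = -∫_0^3 v(x) φ(x) dx = -18.
LHS = RHS, so the identity holds for this test φ.
Moreover u is smooth here and v(x) = u'(x) = 2*x + 1 pointwise, so the identity holds for every test function. Hence v is the weak derivative of u.


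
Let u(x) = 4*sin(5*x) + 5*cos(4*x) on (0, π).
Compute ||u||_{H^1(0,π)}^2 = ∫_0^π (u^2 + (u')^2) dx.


||u||_{H^1(0,π)}^2 = 6800/9 + 841*π/2

u'(x) = -20*sin(4*x) + 20*cos(5*x).
Expand u² and (u')² and integrate term by term on (0, π), using: for integers n ≥ 1, ∫_0^π sin²(nx) dx = ∫_0^π cos²(nx) dx = π/2; for n ≠ n', ∫_0^π sin(nx)sin(n'x) dx = ∫_0^π cos(nx)cos(n'x) dx = 0; and by product-to-sum, ∫_0^π sin(nx)cos(n'x) dx = ½∫_0^π [sin((n+n')x) + sin((n−n')x)] dx, which is 0 when n+n' is even and 2n/(n²−n'²) when n+n' is odd (it need not vanish on (0, π)).
  u² squared terms: (4)²·∫sin(5x)² dx = 16·π/2 = 8*π;  (5)²·∫cos(4x)² dx = 25·π/2 = 25*π/2.
  u² cross terms: 2·(4)·(5)·∫sin(5x)·cos(4x) dx = 40·(10/9) = 400/9.
  So ∫_0^π u² dx = 8*π + 25*π/2 + 400/9 = 400/9 + 41*π/2.
  (u')² squared terms: (-20)²·∫sin(4x)² dx = 400·π/2 = 200*π;  (20)²·∫cos(5x)² dx = 400·π/2 = 200*π.
  (u')² cross terms: 2·(-20)·(20)·∫sin(4x)·cos(5x) dx = -800·(-8/9) = 6400/9.
  So ∫_0^π (u')² dx = 200*π + 200*π + 6400/9 = 6400/9 + 400*π.
||u||_{H^1}^2 = (400/9 + 41*π/2) + (6400/9 + 400*π) = 6800/9 + 841*π/2.


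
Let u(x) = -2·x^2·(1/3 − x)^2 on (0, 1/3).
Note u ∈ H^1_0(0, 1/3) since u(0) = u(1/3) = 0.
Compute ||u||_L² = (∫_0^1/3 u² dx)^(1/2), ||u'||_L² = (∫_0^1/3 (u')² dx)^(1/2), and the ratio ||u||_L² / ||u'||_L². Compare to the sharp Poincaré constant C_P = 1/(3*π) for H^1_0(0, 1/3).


||u||_L² / ||u'||_L² = sqrt(3)/18 < C_P = 1/(3*π).

u(x) = -2·x^2·(1/3 − x)^2, so u'(x) = 4*x*(-18*x^2 + 9*x - 1)/9.
u(x) = -2·x^2·(1/3 − x)^2 vanishes at x = 0 and x = 1/3, so u ∈ H^1_0(0, 1/3). Differentiate via the product rule and integrate the resulting polynomials term by term.
  ∫_0^1/3 u² dx = ∫_0^1/3 (4*x^8 - 16*x^7/3 + 8*x^6/3 - 16*x^5/27 + 4*x^4/81) dx. Term by term:
    ∫_0^1/3 4*x^8 dx = 4/177147;  ∫_0^1/3 -16*x^7/3 dx = -2/19683;  ∫_0^1/3 8*x^6/3 dx = 8/45927;
    ∫_0^1/3 -16*x^5/27 dx = -8/59049;  ∫_0^1/3 4*x^4/81 dx = 4/98415.
  Sum: 4/177147 − 2/19683 + 8/45927 − 8/59049 + 4/98415 = 2/6200145.
  ∫_0^1/3 (u')² dx = ∫_0^1/3 (64*x^6 - 64*x^5 + 208*x^4/9 - 32*x^3/9 + 16*x^2/81) dx. Term by term:
    ∫_0^1/3 64*x^6 dx = 64/15309;  ∫_0^1/3 -64*x^5 dx = -32/2187;  ∫_0^1/3 208*x^4/9 dx = 208/10935;
    ∫_0^1/3 -32*x^3/9 dx = -8/729;  ∫_0^1/3 16*x^2/81 dx = 16/6561.
  Sum: 64/15309 − 32/2187 + 208/10935 − 8/729 + 16/6561 = 8/229635.
∫_0^1/3 u² dx = 2/6200145, so ||u||_L² = sqrt(210)/25515.
∫_0^1/3 (u')² dx = 8/229635, so ||u'||_L² = 2*sqrt(70)/2835.
Ratio ||u||_L² / ||u'||_L² = sqrt(3)/18.
Sharp Poincaré constant on H^1_0(0, 1/3) is C_P = L/π = 1/(3*π), achieved by sin(3*π·x).
A polynomial bump cannot attain the sharp Poincaré constant (only the first sine eigenfunction does), so the ratio is strictly less than C_P, consistent with ||u||_L² ≤ C_P ||u'||_L².


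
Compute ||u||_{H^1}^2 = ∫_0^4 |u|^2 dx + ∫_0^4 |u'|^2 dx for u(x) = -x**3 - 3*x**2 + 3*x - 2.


||u||_{H^1}^2 = 378076/35

The H^1 norm (squared) on an interval (0, L) is
  ||u||_{H^1}^2 = ∫_0^L u(x)^2 dx + ∫_0^L u'(x)^2 dx.
Compute u'(x) = -3*x**2 - 6*x + 3.
Then u(x)^2 = x**6 + 6*x**5 + 3*x**4 - 14*x**3 + 21*x**2 - 12*x + 4 and u'(x)^2 = 9*x**4 + 36*x**3 + 18*x**2 - 36*x + 9.
Integrate each monomial from 0 to 4 using ∫_0^4 c·x^n dx = c·4^(n+1)/(n+1):
  ∫_0^4 u(x)^2 dx = ∫_0^4 (x^6 + 6*x^5 + 3*x^4 - 14*x^3 + 21*x^2 - 12*x + 4) dx. Term by term:
    ∫_0^4 x^6 dx = 16384/7;  ∫_0^4 6*x^5 dx = 4096;  ∫_0^4 3*x^4 dx = 3072/5;
    ∫_0^4 -14*x^3 dx = -896;  ∫_0^4 21*x^2 dx = 448;  ∫_0^4 -12*x dx = -96;
    ∫_0^4 4 dx = 16.
  Sum: 16384/7 + 4096 + 3072/5 − 896 + 448 − 96 + 16 = 228304/35.
  ∫_0^4 u'(x)^2 dx = ∫_0^4 (9*x^4 + 36*x^3 + 18*x^2 - 36*x + 9) dx. Term by term:
    ∫_0^4 9*x^4 dx = 9216/5;  ∫_0^4 36*x^3 dx = 2304;  ∫_0^4 18*x^2 dx = 384;
    ∫_0^4 -36*x dx = -288;  ∫_0^4 9 dx = 36.
  Sum: 9216/5 + 2304 + 384 − 288 + 36 = 21396/5.
Adding: ||u||_{H^1}^2 = 228304/35 + 21396/5 = 378076/35.


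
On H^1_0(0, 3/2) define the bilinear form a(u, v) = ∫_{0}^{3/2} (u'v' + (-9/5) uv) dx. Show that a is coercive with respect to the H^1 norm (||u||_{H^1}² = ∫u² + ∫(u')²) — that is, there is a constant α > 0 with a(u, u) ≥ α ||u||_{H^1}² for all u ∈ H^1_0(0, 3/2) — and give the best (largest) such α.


α = (-81 + 20*π^2)/(5*(9 + 4*π^2))

Coercivity of a(·,·) on H^1_0(0, 3/2) means a(u, u) ≥ α ||u||_{H^1}² for every u ∈ H^1_0.
The interval has length L = 3/2, and Poincaré/coercivity depend only on L. Here a(u, u) = ∫(u')² + (-9/5)·∫u².
Here c = -9/5 < 0 with |c| < (π/L)² = 4*π^2/9, so coercivity still holds. The condition a(u,u) ≥ α||u||_{H^1}² reads (1−α)∫(u')² ≥ (α−c)∫u². Any admissible α is ≤ 1 (rapidly oscillating u have ∫u²/∫(u')² → 0), and α = 1 would force 0 ≥ (1−c)∫u², impossible since c < 1; so 1−α > 0. By the sharp Poincaré inequality on H^1_0 of an interval of length L, ∫(u')² ≥ (π/L)²∫u² with equality for the first sine mode sin(π(x−x₀)/L) (x₀ the left endpoint), so the inequality holds for all u iff (1−α)(π/L)² ≥ α − c, i.e. α ≤ ((π/L)² + c)/((π/L)² + 1) = (1 + c(L/π)²)/(1 + (L/π)²). (Direct route, valid since c ≤ 0: Poincaré gives c∫u² ≥ c(L/π)²∫(u')², so a(u,u) ≥ (1 + c(L/π)²)∫(u')², while ||u||_{H^1}² ≤ (1 + (L/π)²)∫(u')²; dividing yields the same α.) With (π/L)² = 4*π^2/9 and c = -9/5, the largest admissible constant is α = ((π/L)² + c)/((π/L)² + 1).
Simplifying, α = (-81 + 20*π^2)/(5*(9 + 4*π^2)).


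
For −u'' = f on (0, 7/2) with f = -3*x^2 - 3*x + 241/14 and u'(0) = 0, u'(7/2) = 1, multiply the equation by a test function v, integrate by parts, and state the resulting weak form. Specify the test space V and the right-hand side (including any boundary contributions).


V = H^1(0, 7/2) (v unrestricted at boundary; u is determined up to an additive constant); weak form: ∫_0^7/2 u'v' dx = ∫_0^7/2 (-3*x^2 - 3*x + 241/14) v dx + v(7/2) for all v ∈ V.

Multiply both sides by a test function v and integrate from 0 to 7/2:
  ∫_0^7/2 −u''(x) v(x) dx = ∫_0^7/2 f(x) v(x) dx.
Integrate the LHS by parts once:
  ∫_0^7/2 −u'' v dx = −[u'(x) v(x)]_0^7/2 + ∫_0^7/2 u'(x) v'(x) dx.
Thus ∫_0^7/2 u'(x) v'(x) dx = ∫_0^7/2 f(x) v(x) dx + [u'(x) v(x)]_0^7/2.
Choose V so that boundary terms are either known or forced to vanish.
u has inhomogeneous Neumann u'(0) = 0, u'(7/2) = 1. [u' v]_0^7/2 = (1)·v(7/2) − (0)·v(0) = v(7/2). Take V = H^1(0, 7/2); boundary term becomes part of RHS.
Weak formulation: find u (satisfying any essential BC) such that ∫_0^7/2 u'(x) v'(x) dx = ∫_0^7/2 f v dx + v(7/2) for all v ∈ V (Neumann data are natural BCs: they enter the RHS as boundary terms).
Substituting f(x) = -3*x^2 - 3*x + 241/14, the right-hand side is ∫_0^7/2 (-3*x^2 - 3*x + 241/14) v dx + v(7/2).
Compatibility check (pure Neumann): taking v ≡ 1 ∈ V gives 0 = ∫_0^7/2 f dx + (1) − (0), i.e. ∫_0^7/2 f dx must equal u'(0) − u'(7/2) = -1. Indeed ∫_0^7/2 (-3*x^2 - 3*x + 241/14) dx = -1, so the data are compatible. The solution is then unique only up to an additive constant (fix it e.g. by requiring ∫_0^7/2 u dx = 0).


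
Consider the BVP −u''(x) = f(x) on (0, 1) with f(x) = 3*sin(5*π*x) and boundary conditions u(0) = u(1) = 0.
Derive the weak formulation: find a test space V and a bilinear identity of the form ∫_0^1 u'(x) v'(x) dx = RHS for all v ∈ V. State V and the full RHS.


V = H^1_0(0, 1) (so v(0) = v(1) = 0); weak form: ∫_0^1 u'v' dx = ∫_0^1 (3*sin(5*π*x)) v dx for all v ∈ V.

Multiply both sides by a test function v and integrate from 0 to 1:
  ∫_0^1 −u''(x) v(x) dx = ∫_0^1 f(x) v(x) dx.
Integrate the LHS by parts once:
  ∫_0^1 −u'' v dx = −[u'(x) v(x)]_0^1 + ∫_0^1 u'(x) v'(x) dx.
Thus ∫_0^1 u'(x) v'(x) dx = ∫_0^1 f(x) v(x) dx + [u'(x) v(x)]_0^1.
Choose V so that boundary terms are either known or forced to vanish.
u is Dirichlet: u(0) = u(1) = 0. Let V = H^1_0(0, 1); then v(0) = v(1) = 0, and [u' v]_0^1 = 0.
Weak formulation: find u (satisfying any essential BC) such that ∫_0^1 u'(x) v'(x) dx = ∫_0^1 f v dx for all v ∈ V.
Substituting f(x) = 3*sin(5*π*x), the right-hand side is ∫_0^1 (3*sin(5*π*x)) v dx.


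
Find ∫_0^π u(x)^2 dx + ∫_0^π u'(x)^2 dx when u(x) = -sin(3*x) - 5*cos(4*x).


||u||_{H^1(0,π)}^2 = -1020/7 + 435*π/2

u'(x) = 20*sin(4*x) - 3*cos(3*x).
Expand u² and (u')² and integrate term by term on (0, π), using: for integers n ≥ 1, ∫_0^π sin²(nx) dx = ∫_0^π cos²(nx) dx = π/2; for n ≠ n', ∫_0^π sin(nx)sin(n'x) dx = ∫_0^π cos(nx)cos(n'x) dx = 0; and by product-to-sum, ∫_0^π sin(nx)cos(n'x) dx = ½∫_0^π [sin((n+n')x) + sin((n−n')x)] dx, which is 0 when n+n' is even and 2n/(n²−n'²) when n+n' is odd (it need not vanish on (0, π)).
  u² squared terms: (-1)²·∫sin(3x)² dx = 1·π/2 = π/2;  (-5)²·∫cos(4x)² dx = 25·π/2 = 25*π/2.
  u² cross terms: 2·(-1)·(-5)·∫sin(3x)·cos(4x) dx = 10·(-6/7) = -60/7.
  So ∫_0^π u² dx = π/2 + 25*π/2 − 60/7 = -60/7 + 13*π.
  (u')² squared terms: (-3)²·∫cos(3x)² dx = 9·π/2 = 9*π/2;  (20)²·∫sin(4x)² dx = 400·π/2 = 200*π.
  (u')² cross terms: 2·(-3)·(20)·∫cos(3x)·sin(4x) dx = -120·(8/7) = -960/7.
  So ∫_0^π (u')² dx = 9*π/2 + 200*π − 960/7 = -960/7 + 409*π/2.
||u||_{H^1}^2 = (-60/7 + 13*π) + (-960/7 + 409*π/2) = -1020/7 + 435*π/2.


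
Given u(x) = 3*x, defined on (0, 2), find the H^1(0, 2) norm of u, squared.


||u||_{H^1}^2 = 42

The H^1 norm (squared) on an interval (0, L) is
  ||u||_{H^1}^2 = ∫_0^L u(x)^2 dx + ∫_0^L u'(x)^2 dx.
Compute u'(x) = 3.
Then u(x)^2 = 9*x**2 and u'(x)^2 = 9.
Integrate each monomial from 0 to 2 using ∫_0^2 c·x^n dx = c·2^(n+1)/(n+1):
  ∫_0^2 u(x)^2 dx = ∫_0^2 (9*x^2) dx. Term by term:
    ∫_0^2 9*x^2 dx = 24.
  ∫_0^2 u'(x)^2 dx = ∫_0^2 (9) dx. Term by term:
    ∫_0^2 9 dx = 18.
Adding: ||u||_{H^1}^2 = 24 + 18 = 42.


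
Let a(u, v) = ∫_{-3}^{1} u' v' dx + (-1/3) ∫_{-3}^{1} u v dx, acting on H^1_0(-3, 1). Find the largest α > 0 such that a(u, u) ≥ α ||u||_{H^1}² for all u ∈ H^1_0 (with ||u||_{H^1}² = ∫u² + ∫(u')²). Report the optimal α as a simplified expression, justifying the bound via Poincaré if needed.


α = (-16/3 + π^2)/(π^2 + 16)

Coercivity of a(·,·) on H^1_0(-3, 1) means a(u, u) ≥ α ||u||_{H^1}² for every u ∈ H^1_0.
The interval has length L = 4, and Poincaré/coercivity depend only on L. Here a(u, u) = ∫(u')² + (-1/3)·∫u².
Here c = -1/3 < 0 with |c| < (π/L)² = π^2/16, so coercivity still holds. The condition a(u,u) ≥ α||u||_{H^1}² reads (1−α)∫(u')² ≥ (α−c)∫u². Any admissible α is ≤ 1 (rapidly oscillating u have ∫u²/∫(u')² → 0), and α = 1 would force 0 ≥ (1−c)∫u², impossible since c < 1; so 1−α > 0. By the sharp Poincaré inequality on H^1_0 of an interval of length L, ∫(u')² ≥ (π/L)²∫u² with equality for the first sine mode sin(π(x−x₀)/L) (x₀ the left endpoint), so the inequality holds for all u iff (1−α)(π/L)² ≥ α − c, i.e. α ≤ ((π/L)² + c)/((π/L)² + 1) = (1 + c(L/π)²)/(1 + (L/π)²). (Direct route, valid since c ≤ 0: Poincaré gives c∫u² ≥ c(L/π)²∫(u')², so a(u,u) ≥ (1 + c(L/π)²)∫(u')², while ||u||_{H^1}² ≤ (1 + (L/π)²)∫(u')²; dividing yields the same α.) With (π/L)² = π^2/16 and c = -1/3, the largest admissible constant is α = ((π/L)² + c)/((π/L)² + 1).
Simplifying, α = (-16/3 + π^2)/(π^2 + 16).
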